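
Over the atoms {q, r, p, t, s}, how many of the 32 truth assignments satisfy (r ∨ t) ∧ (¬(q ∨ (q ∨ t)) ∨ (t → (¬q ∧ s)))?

Initial set: {((r ∨ t) ∧ (¬(q ∨ (q ∨ t)) ∨ (t → (¬q ∧ s))))}.
((r ∨ t) ∧ (¬(q ∨ (q ∨ t)) ∨ (t → (¬q ∧ s)))): α-rule — add (r ∨ t), (¬(q ∨ (q ∨ t)) ∨ (t → (¬q ∧ s))).
(r ∨ t): β-rule — branch into r  //  t.
  branch 1 (add r):
    (¬(q ∨ (q ∨ t)) ∨ (t → (¬q ∧ s))): β-rule — branch into ¬(q ∨ (q ∨ t))  //  (t → (¬q ∧ s)).
      branch 1.1 (add ¬(q ∨ (q ∨ t))):
        ¬(q ∨ (q ∨ t)): α-rule — add ¬q, ¬(q ∨ t).
        ¬(q ∨ t): α-rule — add ¬q, ¬t.
        ○ open, literals {q=F, r=T, t=F}.
      branch 1.2 (add (t → (¬q ∧ s))):
        (t → (¬q ∧ s)): β-rule — branch into ¬t  //  (¬q ∧ s).
          branch 1.2.1 (add ¬t):
            ○ open, literals {r=T, t=F}.
          branch 1.2.2 (add (¬q ∧ s)):
            (¬q ∧ s): α-rule — add ¬q, s.
            ○ open, literals {q=F, r=T, s=T}.
  branch 2 (add t):
    (¬(q ∨ (q ∨ t)) ∨ (t → (¬q ∧ s))): β-rule — branch into ¬(q ∨ (q ∨ t))  //  (t → (¬q ∧ s)).
      branch 2.1 (add ¬(q ∨ (q ∨ t))):
        ¬(q ∨ (q ∨ t)): α-rule — add ¬q, ¬(q ∨ t).
        ¬(q ∨ t): α-rule — add ¬q, ¬t.
        × closes — contains both t and ¬t.
      branch 2.2 (add (t → (¬q ∧ s))):
        (t → (¬q ∧ s)): β-rule — branch into ¬t  //  (¬q ∧ s).
          branch 2.2.1 (add ¬t):
            × closes — contains both t and ¬t.
          branch 2.2.2 (add (¬q ∧ s)):
            (¬q ∧ s): α-rule — add ¬q, s.
            ○ open, literals {q=F, s=T, t=T}.
2 branches closed, 4 open.
Each open branch fixes some atoms; the unmentioned ones are free. Counting distinct full assignments: branch {q=F, r=T, t=F} (p, s) contributes 4 new; branch {r=T, t=F} (q, p, s) contributes 4 new; branch {q=F, r=T, s=T} (p, t) contributes 2 new; branch {q=F, s=T, t=T} (r, p) contributes 2 new. Total: 12.

12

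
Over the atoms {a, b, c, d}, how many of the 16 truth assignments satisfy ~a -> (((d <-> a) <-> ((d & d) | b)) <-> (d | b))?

12

Initial set: {(~a -> (((d <-> a) <-> ((d & d) | b)) <-> (d | b)))}.
(~a -> (((d <-> a) <-> ((d & d) | b)) <-> (d | b))): β-rule — branch into ~~a  //  (((d <-> a) <-> ((d & d) | b)) <-> (d | b)).
  branch 1 (add ~~a):
    ○ open, literals {a=true}.
  branch 2 (add (((d <-> a) <-> ((d & d) | b)) <-> (d | b))):
    (((d <-> a) <-> ((d & d) | b)) <-> (d | b)): β-rule — branch into ((d <-> a) <-> ((d & d) | b)), (d | b)  //  ~((d <-> a) <-> ((d & d) | b)), ~(d | b).
      branch 2.1 (add ((d <-> a) <-> ((d & d) | b)), (d | b)):
        ((d <-> a) <-> ((d & d) | b)): β-rule — branch into (d <-> a), ((d & d) | b)  //  ~(d <-> a), ~((d & d) | b).
          branch 2.1.1 (add (d <-> a), ((d & d) | b)):
            (d | b): β-rule — branch into d  //  b.
              branch 2.1.1.1 (add d):
                (d <-> a): β-rule — branch into d, a  //  ~d, ~a.
                  branch 2.1.1.1.1 (add d, a):
                    ((d & d) | b): β-rule — branch into (d & d)  //  b.
                      branch 2.1.1.1.1.1 (add (d & d)):
                        (d & d): α-rule — add d, d.
                        ○ open, literals {a=true, d=true}.
                      branch 2.1.1.1.1.2 (add b):
                        ○ open, literals {a=true, b=true, d=true}.
                  branch 2.1.1.1.2 (add ~d, ~a):
                    × closes — contains both d and ~d.
              branch 2.1.1.2 (add b):
                (d <-> a): β-rule — branch into d, a  //  ~d, ~a.
                  branch 2.1.1.2.1 (add d, a):
                    ((d & d) | b): β-rule — branch into (d & d)  //  b.
                      branch 2.1.1.2.1.1 (add (d & d)):
                        (d & d): α-rule — add d, d.
                        ○ open, literals {a=true, b=true, d=true}.
                      branch 2.1.1.2.1.2 (add b):
                        ○ open, literals {a=true, b=true, d=true}.
                  branch 2.1.1.2.2 (add ~d, ~a):
                    ((d & d) | b): β-rule — branch into (d & d)  //  b.
                      branch 2.1.1.2.2.1 (add (d & d)):
                        (d & d): α-rule — add d, d.
                        × closes — contains both d and ~d.
                      branch 2.1.1.2.2.2 (add b):
                        ○ open, literals {a=false, b=true, d=false}.
          branch 2.1.2 (add ~(d <-> a), ~((d & d) | b)):
            ~((d & d) | b): α-rule — add ~(d & d), ~b.
            (d | b): β-rule — branch into d  //  b.
              branch 2.1.2.1 (add d):
                ~(d <-> a): β-rule — branch into d, ~a  //  ~d, a.
                  branch 2.1.2.1.1 (add d, ~a):
                    ~(d & d): β-rule — branch into ~d  //  ~d.
                      branch 2.1.2.1.1.1 (add ~d):
                        × closes — contains both d and ~d.
                      branch 2.1.2.1.1.2 (add ~d):
                        × closes — contains both d and ~d.
                  branch 2.1.2.1.2 (add ~d, a):
                    × closes — contains both d and ~d.
              branch 2.1.2.2 (add b):
                × closes — contains both b and ~b.
      branch 2.2 (add ~((d <-> a) <-> ((d & d) | b)), ~(d | b)):
        ~(d | b): α-rule — add ~d, ~b.
        ~((d <-> a) <-> ((d & d) | b)): β-rule — branch into (d <-> a), ~((d & d) | b)  //  ~(d <-> a), ((d & d) | b).
          branch 2.2.1 (add (d <-> a), ~((d & d) | b)):
            ~((d & d) | b): α-rule — add ~(d & d), ~b.
            (d <-> a): β-rule — branch into d, a  //  ~d, ~a.
              branch 2.2.1.1 (add d, a):
                × closes — contains both d and ~d.
              branch 2.2.1.2 (add ~d, ~a):
                ~(d & d): β-rule — branch into ~d  //  ~d.
                  branch 2.2.1.2.1 (add ~d):
                    ○ open, literals {a=false, b=false, d=false}.
                  branch 2.2.1.2.2 (add ~d):
                    ○ open, literals {a=false, b=false, d=false}.
          branch 2.2.2 (add ~(d <-> a), ((d & d) | b)):
            ~(d <-> a): β-rule — branch into d, ~a  //  ~d, a.
              branch 2.2.2.1 (add d, ~a):
                × closes — contains both d and ~d.
              branch 2.2.2.2 (add ~d, a):
                ((d & d) | b): β-rule — branch into (d & d)  //  b.
                  branch 2.2.2.2.1 (add (d & d)):
                    (d & d): α-rule — add d, d.
                    × closes — contains both d and ~d.
                  branch 2.2.2.2.2 (add b):
                    × closes — contains both b and ~b.
10 branches closed, 8 open.
Each open branch fixes some atoms; the unmentioned ones are free. Counting distinct full assignments: branch {a=true} (b, c, d) contributes 8 new; branch {a=true, d=true} (b, c) contributes 0 new; branch {a=true, b=true, d=true} (c) contributes 0 new; branch {a=true, b=true, d=true} (c) contributes 0 new; branch {a=true, b=true, d=true} (c) contributes 0 new; branch {a=false, b=true, d=false} (c) contributes 2 new; branch {a=false, b=false, d=false} (c) contributes 2 new; branch {a=false, b=false, d=false} (c) contributes 0 new. Total: 12.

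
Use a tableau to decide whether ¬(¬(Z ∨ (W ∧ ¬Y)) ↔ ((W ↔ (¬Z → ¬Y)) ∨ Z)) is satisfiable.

Satisfiable

Initial set: {¬(¬(Z ∨ (W ∧ ¬Y)) ↔ ((W ↔ (¬Z → ¬Y)) ∨ Z))}.
¬(¬(Z ∨ (W ∧ ¬Y)) ↔ ((W ↔ (¬Z → ¬Y)) ∨ Z)): β-rule — branch into ¬(Z ∨ (W ∧ ¬Y)), ¬((W ↔ (¬Z → ¬Y)) ∨ Z)  //  ¬¬(Z ∨ (W ∧ ¬Y)), ((W ↔ (¬Z → ¬Y)) ∨ Z).
  branch 1 (add ¬(Z ∨ (W ∧ ¬Y)), ¬((W ↔ (¬Z → ¬Y)) ∨ Z)):
    ¬(Z ∨ (W ∧ ¬Y)): α-rule — add ¬Z, ¬(W ∧ ¬Y).
    ¬((W ↔ (¬Z → ¬Y)) ∨ Z): α-rule — add ¬(W ↔ (¬Z → ¬Y)), ¬Z.
    ¬(W ∧ ¬Y): β-rule — branch into ¬W  //  ¬¬Y.
      branch 1.1 (add ¬W):
        ¬(W ↔ (¬Z → ¬Y)): β-rule — branch into W, ¬(¬Z → ¬Y)  //  ¬W, (¬Z → ¬Y).
          branch 1.1.1 (add W, ¬(¬Z → ¬Y)):
            × closes — contains both W and ¬W.
          branch 1.1.2 (add ¬W, (¬Z → ¬Y)):
            (¬Z → ¬Y): β-rule — branch into ¬¬Z  //  ¬Y.
              branch 1.1.2.1 (add ¬¬Z):
                × closes — contains both Z and ¬Z.
              branch 1.1.2.2 (add ¬Y):
                ○ open, literals {W=0, Y=0, Z=0}.
      branch 1.2 (add ¬¬Y):
        ¬(W ↔ (¬Z → ¬Y)): β-rule — branch into W, ¬(¬Z → ¬Y)  //  ¬W, (¬Z → ¬Y).
          branch 1.2.1 (add W, ¬(¬Z → ¬Y)):
            ¬(¬Z → ¬Y): α-rule — add ¬Z, ¬¬Y.
            ○ open, literals {W=1, Y=1, Z=0}.
          branch 1.2.2 (add ¬W, (¬Z → ¬Y)):
            (¬Z → ¬Y): β-rule — branch into ¬¬Z  //  ¬Y.
              branch 1.2.2.1 (add ¬¬Z):
                × closes — contains both Z and ¬Z.
              branch 1.2.2.2 (add ¬Y):
                × closes — contains both Y and ¬Y.
  branch 2 (add ¬¬(Z ∨ (W ∧ ¬Y)), ((W ↔ (¬Z → ¬Y)) ∨ Z)):
    ¬¬(Z ∨ (W ∧ ¬Y)): β-rule — branch into Z  //  (W ∧ ¬Y).
      branch 2.1 (add Z):
        ((W ↔ (¬Z → ¬Y)) ∨ Z): β-rule — branch into (W ↔ (¬Z → ¬Y))  //  Z.
          branch 2.1.1 (add (W ↔ (¬Z → ¬Y))):
            (W ↔ (¬Z → ¬Y)): β-rule — branch into W, (¬Z → ¬Y)  //  ¬W, ¬(¬Z → ¬Y).
              branch 2.1.1.1 (add W, (¬Z → ¬Y)):
                (¬Z → ¬Y): β-rule — branch into ¬¬Z  //  ¬Y.
                  branch 2.1.1.1.1 (add ¬¬Z):
                    ○ open, literals {W=1, Z=1}.
                  branch 2.1.1.1.2 (add ¬Y):
                    ○ open, literals {W=1, Y=0, Z=1}.
              branch 2.1.1.2 (add ¬W, ¬(¬Z → ¬Y)):
                ¬(¬Z → ¬Y): α-rule — add ¬Z, ¬¬Y.
                × closes — contains both Z and ¬Z.
          branch 2.1.2 (add Z):
            ○ open, literals {Z=1}.
      branch 2.2 (add (W ∧ ¬Y)):
        (W ∧ ¬Y): α-rule — add W, ¬Y.
        ((W ↔ (¬Z → ¬Y)) ∨ Z): β-rule — branch into (W ↔ (¬Z → ¬Y))  //  Z.
          branch 2.2.1 (add (W ↔ (¬Z → ¬Y))):
            (W ↔ (¬Z → ¬Y)): β-rule — branch into W, (¬Z → ¬Y)  //  ¬W, ¬(¬Z → ¬Y).
              branch 2.2.1.1 (add W, (¬Z → ¬Y)):
                (¬Z → ¬Y): β-rule — branch into ¬¬Z  //  ¬Y.
                  branch 2.2.1.1.1 (add ¬¬Z):
                    ○ open, literals {W=1, Y=0, Z=1}.
                  branch 2.2.1.1.2 (add ¬Y):
                    ○ open, literals {W=1, Y=0}.
              branch 2.2.1.2 (add ¬W, ¬(¬Z → ¬Y)):
                × closes — contains both W and ¬W.
          branch 2.2.2 (add Z):
            ○ open, literals {W=1, Y=0, Z=1}.
6 branches closed, 8 open.
An open branch gives a satisfying assignment: W=0, Y=0, Z=0.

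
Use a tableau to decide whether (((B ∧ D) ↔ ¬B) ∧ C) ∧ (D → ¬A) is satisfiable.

Satisfiable

Initial set: {((((B ∧ D) ↔ ¬B) ∧ C) ∧ (D → ¬A))}.
((((B ∧ D) ↔ ¬B) ∧ C) ∧ (D → ¬A)): α-rule — add (((B ∧ D) ↔ ¬B) ∧ C), (D → ¬A).
(((B ∧ D) ↔ ¬B) ∧ C): α-rule — add ((B ∧ D) ↔ ¬B), C.
(D → ¬A): β-rule — branch into ¬D  //  ¬A.
  branch 1 (add ¬D):
    ((B ∧ D) ↔ ¬B): β-rule — branch into (B ∧ D), ¬B  //  ¬(B ∧ D), ¬¬B.
      branch 1.1 (add (B ∧ D), ¬B):
        (B ∧ D): α-rule — add B, D.
        × closes — contains both B and ¬B.
      branch 1.2 (add ¬(B ∧ D), ¬¬B):
        ¬(B ∧ D): β-rule — branch into ¬B  //  ¬D.
          branch 1.2.1 (add ¬B):
            × closes — contains both B and ¬B.
          branch 1.2.2 (add ¬D):
            ○ open, literals {B=1, C=1, D=0}.
  branch 2 (add ¬A):
    ((B ∧ D) ↔ ¬B): β-rule — branch into (B ∧ D), ¬B  //  ¬(B ∧ D), ¬¬B.
      branch 2.1 (add (B ∧ D), ¬B):
        (B ∧ D): α-rule — add B, D.
        × closes — contains both B and ¬B.
      branch 2.2 (add ¬(B ∧ D), ¬¬B):
        ¬(B ∧ D): β-rule — branch into ¬B  //  ¬D.
          branch 2.2.1 (add ¬B):
            × closes — contains both B and ¬B.
          branch 2.2.2 (add ¬D):
            ○ open, literals {A=0, B=1, C=1, D=0}.
4 branches closed, 2 open.
An open branch gives a satisfying assignment: B=1, C=1, D=0.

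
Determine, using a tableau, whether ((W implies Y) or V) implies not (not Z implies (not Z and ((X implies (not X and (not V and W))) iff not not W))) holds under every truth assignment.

Assume the negation and expand:
Initial set: {F (((W implies Y) or V) implies not (not Z implies (not Z and ((X implies (not X and (not V and W))) iff not not W))))}.
F (((W implies Y) or V) implies not (not Z implies (not Z and ((X implies (not X and (not V and W))) iff not not W)))): α-rule — add T ((W implies Y) or V), F not (not Z implies (not Z and ((X implies (not X and (not V and W))) iff not not W))).
T ((W implies Y) or V): β-rule — branch into T (W implies Y)  //  T V.
  branch 1 (add T (W implies Y)):
    F not (not Z implies (not Z and ((X implies (not X and (not V and W))) iff not not W))): β-rule — branch into F not Z  //  T (not Z and ((X implies (not X and (not V and W))) iff not not W)).
      branch 1.1 (add F not Z):
        T (W implies Y): β-rule — branch into F W  //  T Y.
          branch 1.1.1 (add F W):
            ○ open, literals {W=false, Z=true}.
          branch 1.1.2 (add T Y):
            ○ open, literals {Y=true, Z=true}.
      branch 1.2 (add T (not Z and ((X implies (not X and (not V and W))) iff not not W))):
        T (not Z and ((X implies (not X and (not V and W))) iff not not W)): α-rule — add T not Z, T ((X implies (not X and (not V and W))) iff not not W).
        T (W implies Y): β-rule — branch into F W  //  T Y.
          branch 1.2.1 (add F W):
            T ((X implies (not X and (not V and W))) iff not not W): β-rule — branch into T (X implies (not X and (not V and W))), T not not W  //  F (X implies (not X and (not V and W))), F not not W.
              branch 1.2.1.1 (add T (X implies (not X and (not V and W))), T not not W):
                T not not W: drop double negation, giving T W.
                × closes — contains both W and not W.
              branch 1.2.1.2 (add F (X implies (not X and (not V and W))), F not not W):
                F (X implies (not X and (not V and W))): α-rule — add T X, F (not X and (not V and W)).
                F not not W: drop double negation, giving F W.
                F (not X and (not V and W)): β-rule — branch into F not X  //  F (not V and W).
                  branch 1.2.1.2.1 (add F not X):
                    ○ open, literals {W=false, X=true, Z=false}.
                  branch 1.2.1.2.2 (add F (not V and W)):
                    F (not V and W): β-rule — branch into F not V  //  F W.
                      branch 1.2.1.2.2.1 (add F not V):
                        ○ open, literals {V=true, W=false, X=true, Z=false}.
                      branch 1.2.1.2.2.2 (add F W):
                        ○ open, literals {W=false, X=true, Z=false}.
          branch 1.2.2 (add T Y):
            T ((X implies (not X and (not V and W))) iff not not W): β-rule — branch into T (X implies (not X and (not V and W))), T not not W  //  F (X implies (not X and (not V and W))), F not not W.
              branch 1.2.2.1 (add T (X implies (not X and (not V and W))), T not not W):
                T not not W: drop double negation, giving T W.
                T (X implies (not X and (not V and W))): β-rule — branch into F X  //  T (not X and (not V and W)).
                  branch 1.2.2.1.1 (add F X):
                    ○ open, literals {W=true, X=false, Y=true, Z=false}.
                  branch 1.2.2.1.2 (add T (not X and (not V and W))):
                    T (not X and (not V and W)): α-rule — add T not X, T (not V and W).
                    T (not V and W): α-rule — add T not V, T W.
                    ○ open, literals {V=false, W=true, X=false, Y=true, Z=false}.
              branch 1.2.2.2 (add F (X implies (not X and (not V and W))), F not not W):
                F (X implies (not X and (not V and W))): α-rule — add T X, F (not X and (not V and W)).
                F not not W: drop double negation, giving F W.
                F (not X and (not V and W)): β-rule — branch into F not X  //  F (not V and W).
                  branch 1.2.2.2.1 (add F not X):
                    ○ open, literals {W=false, X=true, Y=true, Z=false}.
                  branch 1.2.2.2.2 (add F (not V and W)):
                    F (not V and W): β-rule — branch into F not V  //  F W.
                      branch 1.2.2.2.2.1 (add F not V):
                        ○ open, literals {V=true, W=false, X=true, Y=true, Z=false}.
                      branch 1.2.2.2.2.2 (add F W):
                        ○ open, literals {W=false, X=true, Y=true, Z=false}.
  branch 2 (add T V):
    F not (not Z implies (not Z and ((X implies (not X and (not V and W))) iff not not W))): β-rule — branch into F not Z  //  T (not Z and ((X implies (not X and (not V and W))) iff not not W)).
      branch 2.1 (add F not Z):
        ○ open, literals {V=true, Z=true}.
      branch 2.2 (add T (not Z and ((X implies (not X and (not V and W))) iff not not W))):
        T (not Z and ((X implies (not X and (not V and W))) iff not not W)): α-rule — add T not Z, T ((X implies (not X and (not V and W))) iff not not W).
        T ((X implies (not X and (not V and W))) iff not not W): β-rule — branch into T (X implies (not X and (not V and W))), T not not W  //  F (X implies (not X and (not V and W))), F not not W.
          branch 2.2.1 (add T (X implies (not X and (not V and W))), T not not W):
            T not not W: drop double negation, giving T W.
            T (X implies (not X and (not V and W))): β-rule — branch into F X  //  T (not X and (not V and W)).
              branch 2.2.1.1 (add F X):
                ○ open, literals {V=true, W=true, X=false, Z=false}.
              branch 2.2.1.2 (add T (not X and (not V and W))):
                T (not X and (not V and W)): α-rule — add T not X, T (not V and W).
                T (not V and W): α-rule — add T not V, T W.
                × closes — contains both V and not V.
          branch 2.2.2 (add F (X implies (not X and (not V and W))), F not not W):
            F (X implies (not X and (not V and W))): α-rule — add T X, F (not X and (not V and W)).
            F not not W: drop double negation, giving F W.
            F (not X and (not V and W)): β-rule — branch into F not X  //  F (not V and W).
              branch 2.2.2.1 (add F not X):
                ○ open, literals {V=true, W=false, X=true, Z=false}.
              branch 2.2.2.2 (add F (not V and W)):
                F (not V and W): β-rule — branch into F not V  //  F W.
                  branch 2.2.2.2.1 (add F not V):
                    ○ open, literals {V=true, W=false, X=true, Z=false}.
                  branch 2.2.2.2.2 (add F W):
                    ○ open, literals {V=true, W=false, X=true, Z=false}.
2 branches closed, 15 open.
An open branch gives a countermodel: W=false, Z=true (unmentioned atoms arbitrary); under it the original formula is false.

Not valid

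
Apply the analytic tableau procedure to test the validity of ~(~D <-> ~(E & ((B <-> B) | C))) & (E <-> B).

Not valid

Assume the negation and expand:
Initial set: {~(~(~D <-> ~(E & ((B <-> B) | C))) & (E <-> B))}.
~(~(~D <-> ~(E & ((B <-> B) | C))) & (E <-> B)): β-rule — branch into ~~(~D <-> ~(E & ((B <-> B) | C)))  //  ~(E <-> B).
  branch 1 (add ~~(~D <-> ~(E & ((B <-> B) | C)))):
    ~~(~D <-> ~(E & ((B <-> B) | C))): β-rule — branch into ~D, ~(E & ((B <-> B) | C))  //  ~~D, ~~(E & ((B <-> B) | C)).
      branch 1.1 (add ~D, ~(E & ((B <-> B) | C))):
        ~(E & ((B <-> B) | C)): β-rule — branch into ~E  //  ~((B <-> B) | C).
          branch 1.1.1 (add ~E):
            ○ open, literals {D=0, E=0}.
          branch 1.1.2 (add ~((B <-> B) | C)):
            ~((B <-> B) | C): α-rule — add ~(B <-> B), ~C.
            ~(B <-> B): β-rule — branch into B, ~B  //  ~B, B.
              branch 1.1.2.1 (add B, ~B):
                × closes — contains both B and ~B.
              branch 1.1.2.2 (add ~B, B):
                × closes — contains both B and ~B.
      branch 1.2 (add ~~D, ~~(E & ((B <-> B) | C))):
        ~~(E & ((B <-> B) | C)): α-rule — add E, ((B <-> B) | C).
        ((B <-> B) | C): β-rule — branch into (B <-> B)  //  C.
          branch 1.2.1 (add (B <-> B)):
            (B <-> B): β-rule — branch into B, B  //  ~B, ~B.
              branch 1.2.1.1 (add B, B):
                ○ open, literals {B=1, D=1, E=1}.
              branch 1.2.1.2 (add ~B, ~B):
                ○ open, literals {B=0, D=1, E=1}.
          branch 1.2.2 (add C):
            ○ open, literals {C=1, D=1, E=1}.
  branch 2 (add ~(E <-> B)):
    ~(E <-> B): β-rule — branch into E, ~B  //  ~E, B.
      branch 2.1 (add E, ~B):
        ○ open, literals {B=0, E=1}.
      branch 2.2 (add ~E, B):
        ○ open, literals {B=1, E=0}.
2 branches closed, 6 open.
An open branch gives a countermodel: D=0, E=0 (unmentioned atoms arbitrary); under it the original formula is false.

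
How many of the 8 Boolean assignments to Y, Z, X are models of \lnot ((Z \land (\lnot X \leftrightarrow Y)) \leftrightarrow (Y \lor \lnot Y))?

Initial set: {\lnot ((Z \land (\lnot X \leftrightarrow Y)) \leftrightarrow (Y \lor \lnot Y))}.
\lnot ((Z \land (\lnot X \leftrightarrow Y)) \leftrightarrow (Y \lor \lnot Y)): β-rule — branch into (Z \land (\lnot X \leftrightarrow Y)), \lnot (Y \lor \lnot Y)  //  \lnot (Z \land (\lnot X \leftrightarrow Y)), (Y \lor \lnot Y).
  branch 1 (add (Z \land (\lnot X \leftrightarrow Y)), \lnot (Y \lor \lnot Y)):
    (Z \land (\lnot X \leftrightarrow Y)): α-rule — add Z, (\lnot X \leftrightarrow Y).
    \lnot (Y \lor \lnot Y): α-rule — add \lnot Y, \lnot \lnot Y.
    × closes — contains both Y and \lnot Y.
  branch 2 (add \lnot (Z \land (\lnot X \leftrightarrow Y)), (Y \lor \lnot Y)):
    \lnot (Z \land (\lnot X \leftrightarrow Y)): β-rule — branch into \lnot Z  //  \lnot (\lnot X \leftrightarrow Y).
      branch 2.1 (add \lnot Z):
        (Y \lor \lnot Y): β-rule — branch into Y  //  \lnot Y.
          branch 2.1.1 (add Y):
            ○ open, literals {Y=1, Z=0}.
          branch 2.1.2 (add \lnot Y):
            ○ open, literals {Y=0, Z=0}.
      branch 2.2 (add \lnot (\lnot X \leftrightarrow Y)):
        (Y \lor \lnot Y): β-rule — branch into Y  //  \lnot Y.
          branch 2.2.1 (add Y):
            \lnot (\lnot X \leftrightarrow Y): β-rule — branch into \lnot X, \lnot Y  //  \lnot \lnot X, Y.
              branch 2.2.1.1 (add \lnot X, \lnot Y):
                × closes — contains both Y and \lnot Y.
              branch 2.2.1.2 (add \lnot \lnot X, Y):
                ○ open, literals {X=1, Y=1}.
          branch 2.2.2 (add \lnot Y):
            \lnot (\lnot X \leftrightarrow Y): β-rule — branch into \lnot X, \lnot Y  //  \lnot \lnot X, Y.
              branch 2.2.2.1 (add \lnot X, \lnot Y):
                ○ open, literals {X=0, Y=0}.
              branch 2.2.2.2 (add \lnot \lnot X, Y):
                × closes — contains both Y and \lnot Y.
3 branches closed, 4 open.
Each open branch fixes some atoms; the unmentioned ones are free. Counting distinct full assignments: branch {Y=1, Z=0} (X) contributes 2 new; branch {Y=0, Z=0} (X) contributes 2 new; branch {X=1, Y=1} (Z) contributes 1 new; branch {X=0, Y=0} (Z) contributes 1 new. Total: 6.

6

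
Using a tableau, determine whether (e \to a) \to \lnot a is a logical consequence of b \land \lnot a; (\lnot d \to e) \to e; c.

Initial set: {(b \land \lnot a); ((\lnot d \to e) \to e); c; \lnot ((e \to a) \to \lnot a)}.
(b \land \lnot a): α-rule — add b, \lnot a.
\lnot ((e \to a) \to \lnot a): α-rule — add (e \to a), \lnot \lnot a.
× closes — contains both a and \lnot a.
All 1 branch closes.
Every branch closed, so the premises entail the conclusion.

Yes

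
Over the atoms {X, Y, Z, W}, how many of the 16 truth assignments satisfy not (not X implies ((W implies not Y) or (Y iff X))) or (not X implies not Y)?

Initial set: {(not (not X implies ((W implies not Y) or (Y iff X))) or (not X implies not Y))}.
(not (not X implies ((W implies not Y) or (Y iff X))) or (not X implies not Y)): β-rule — branch into not (not X implies ((W implies not Y) or (Y iff X)))  //  (not X implies not Y).
  branch 1 (add not (not X implies ((W implies not Y) or (Y iff X)))):
    not (not X implies ((W implies not Y) or (Y iff X))): α-rule — add not X, not ((W implies not Y) or (Y iff X)).
    not ((W implies not Y) or (Y iff X)): α-rule — add not (W implies not Y), not (Y iff X).
    not (W implies not Y): α-rule — add W, not not Y.
    not (Y iff X): β-rule — branch into Y, not X  //  not Y, X.
      branch 1.1 (add Y, not X):
        ○ open, literals {W=T, X=F, Y=T}.
      branch 1.2 (add not Y, X):
        × closes — contains both Y and not Y.
  branch 2 (add (not X implies not Y)):
    (not X implies not Y): β-rule — branch into not not X  //  not Y.
      branch 2.1 (add not not X):
        ○ open, literals {X=T}.
      branch 2.2 (add not Y):
        ○ open, literals {Y=F}.
1 branch closed, 3 open.
Each open branch fixes some atoms; the unmentioned ones are free. Counting distinct full assignments: branch {W=T, X=F, Y=T} (Z) contributes 2 new; branch {X=T} (Y, Z, W) contributes 8 new; branch {Y=F} (X, Z, W) contributes 4 new. Total: 14.

14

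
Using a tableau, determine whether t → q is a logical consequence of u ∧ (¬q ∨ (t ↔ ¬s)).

No

Initial set: {(u ∧ (¬q ∨ (t ↔ ¬s))); ¬(t → q)}.
(u ∧ (¬q ∨ (t ↔ ¬s))): α-rule — add u, (¬q ∨ (t ↔ ¬s)).
¬(t → q): α-rule — add t, ¬q.
(¬q ∨ (t ↔ ¬s)): β-rule — branch into ¬q  //  (t ↔ ¬s).
  branch 1 (add ¬q):
    ○ open, literals {q=0, t=1, u=1}.
  branch 2 (add (t ↔ ¬s)):
    (t ↔ ¬s): β-rule — branch into t, ¬s  //  ¬t, ¬¬s.
      branch 2.1 (add t, ¬s):
        ○ open, literals {q=0, s=0, t=1, u=1}.
      branch 2.2 (add ¬t, ¬¬s):
        × closes — contains both t and ¬t.
1 branch closed, 2 open.
An open branch gives a countermodel: q=0, t=1, u=1 (unmentioned atoms arbitrary); the premises hold there but the conclusion fails.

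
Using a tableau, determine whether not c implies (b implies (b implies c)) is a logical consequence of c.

Initial set: {c; not (not c implies (b implies (b implies c)))}.
not (not c implies (b implies (b implies c))): α-rule — add not c, not (b implies (b implies c)).
× closes — contains both c and not c.
All 1 branch closes.
Every branch closed, so the premises entail the conclusion.

Yes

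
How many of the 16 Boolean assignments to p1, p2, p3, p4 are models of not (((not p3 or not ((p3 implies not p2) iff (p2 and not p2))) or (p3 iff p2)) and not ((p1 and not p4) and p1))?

Initial set: {not (((not p3 or not ((p3 implies not p2) iff (p2 and not p2))) or (p3 iff p2)) and not ((p1 and not p4) and p1))}.
not (((not p3 or not ((p3 implies not p2) iff (p2 and not p2))) or (p3 iff p2)) and not ((p1 and not p4) and p1)): β-rule — branch into not ((not p3 or not ((p3 implies not p2) iff (p2 and not p2))) or (p3 iff p2))  //  not not ((p1 and not p4) and p1).
  branch 1 (add not ((not p3 or not ((p3 implies not p2) iff (p2 and not p2))) or (p3 iff p2))):
    not ((not p3 or not ((p3 implies not p2) iff (p2 and not p2))) or (p3 iff p2)): α-rule — add not (not p3 or not ((p3 implies not p2) iff (p2 and not p2))), not (p3 iff p2).
    not (not p3 or not ((p3 implies not p2) iff (p2 and not p2))): α-rule — add not not p3, not not ((p3 implies not p2) iff (p2 and not p2)).
    not (p3 iff p2): β-rule — branch into p3, not p2  //  not p3, p2.
      branch 1.1 (add p3, not p2):
        not not ((p3 implies not p2) iff (p2 and not p2)): β-rule — branch into (p3 implies not p2), (p2 and not p2)  //  not (p3 implies not p2), not (p2 and not p2).
          branch 1.1.1 (add (p3 implies not p2), (p2 and not p2)):
            (p2 and not p2): α-rule — add p2, not p2.
            × closes — contains both p2 and not p2.
          branch 1.1.2 (add not (p3 implies not p2), not (p2 and not p2)):
            not (p3 implies not p2): α-rule — add p3, not not p2.
            × closes — contains both p2 and not p2.
      branch 1.2 (add not p3, p2):
        × closes — contains both p3 and not p3.
  branch 2 (add not not ((p1 and not p4) and p1)):
    not not ((p1 and not p4) and p1): α-rule — add (p1 and not p4), p1.
    (p1 and not p4): α-rule — add p1, not p4.
    ○ open, literals {p1=1, p4=0}.
3 branches closed, 1 open.
Each open branch fixes some atoms; the unmentioned ones are free. Counting distinct full assignments: branch {p1=1, p4=0} (p2, p3) contributes 4 new. Total: 4.

4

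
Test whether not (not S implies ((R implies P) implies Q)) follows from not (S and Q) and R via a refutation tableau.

Initial set: {(not (S and Q) and R); not not (not S implies ((R implies P) implies Q))}.
(not (S and Q) and R): α-rule — add not (S and Q), R.
not not (not S implies ((R implies P) implies Q)): β-rule — branch into not not S  //  ((R implies P) implies Q).
  branch 1 (add not not S):
    not (S and Q): β-rule — branch into not S  //  not Q.
      branch 1.1 (add not S):
        × closes — contains both S and not S.
      branch 1.2 (add not Q):
        ○ open, literals {Q=0, R=1, S=1}.
  branch 2 (add ((R implies P) implies Q)):
    not (S and Q): β-rule — branch into not S  //  not Q.
      branch 2.1 (add not S):
        ((R implies P) implies Q): β-rule — branch into not (R implies P)  //  Q.
          branch 2.1.1 (add not (R implies P)):
            not (R implies P): α-rule — add R, not P.
            ○ open, literals {P=0, R=1, S=0}.
          branch 2.1.2 (add Q):
            ○ open, literals {Q=1, R=1, S=0}.
      branch 2.2 (add not Q):
        ((R implies P) implies Q): β-rule — branch into not (R implies P)  //  Q.
          branch 2.2.1 (add not (R implies P)):
            not (R implies P): α-rule — add R, not P.
            ○ open, literals {P=0, Q=0, R=1}.
          branch 2.2.2 (add Q):
            × closes — contains both Q and not Q.
2 branches closed, 4 open.
An open branch gives a countermodel: Q=0, R=1, S=1 (unmentioned atoms arbitrary); the premises hold there but the conclusion fails.

No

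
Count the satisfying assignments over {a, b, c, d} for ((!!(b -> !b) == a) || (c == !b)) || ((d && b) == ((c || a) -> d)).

Initial set: {(((!!(b -> !b) == a) || (c == !b)) || ((d && b) == ((c || a) -> d)))}.
(((!!(b -> !b) == a) || (c == !b)) || ((d && b) == ((c || a) -> d))): β-rule — branch into ((!!(b -> !b) == a) || (c == !b))  //  ((d && b) == ((c || a) -> d)).
  branch 1 (add ((!!(b -> !b) == a) || (c == !b))):
    ((!!(b -> !b) == a) || (c == !b)): β-rule — branch into (!!(b -> !b) == a)  //  (c == !b).
      branch 1.1 (add (!!(b -> !b) == a)):
        (!!(b -> !b) == a): β-rule — branch into !!(b -> !b), a  //  !!!(b -> !b), !a.
          branch 1.1.1 (add !!(b -> !b), a):
            !!(b -> !b): drop double negation, giving (b -> !b).
            (b -> !b): β-rule — branch into !b  //  !b.
              branch 1.1.1.1 (add !b):
                ○ open, literals {a=true, b=false}.
              branch 1.1.1.2 (add !b):
                ○ open, literals {a=true, b=false}.
          branch 1.1.2 (add !!!(b -> !b), !a):
            !!!(b -> !b): drop double negation, giving !(b -> !b).
            !(b -> !b): α-rule — add b, !!b.
            ○ open, literals {a=false, b=true}.
      branch 1.2 (add (c == !b)):
        (c == !b): β-rule — branch into c, !b  //  !c, !!b.
          branch 1.2.1 (add c, !b):
            ○ open, literals {b=false, c=true}.
          branch 1.2.2 (add !c, !!b):
            ○ open, literals {b=true, c=false}.
  branch 2 (add ((d && b) == ((c || a) -> d))):
    ((d && b) == ((c || a) -> d)): β-rule — branch into (d && b), ((c || a) -> d)  //  !(d && b), !((c || a) -> d).
      branch 2.1 (add (d && b), ((c || a) -> d)):
        (d && b): α-rule — add d, b.
        ((c || a) -> d): β-rule — branch into !(c || a)  //  d.
          branch 2.1.1 (add !(c || a)):
            !(c || a): α-rule — add !c, !a.
            ○ open, literals {a=false, b=true, c=false, d=true}.
          branch 2.1.2 (add d):
            ○ open, literals {b=true, d=true}.
      branch 2.2 (add !(d && b), !((c || a) -> d)):
        !((c || a) -> d): α-rule — add (c || a), !d.
        !(d && b): β-rule — branch into !d  //  !b.
          branch 2.2.1 (add !d):
            (c || a): β-rule — branch into c  //  a.
              branch 2.2.1.1 (add c):
                ○ open, literals {c=true, d=false}.
              branch 2.2.1.2 (add a):
                ○ open, literals {a=true, d=false}.
          branch 2.2.2 (add !b):
            (c || a): β-rule — branch into c  //  a.
              branch 2.2.2.1 (add c):
                ○ open, literals {b=false, c=true, d=false}.
              branch 2.2.2.2 (add a):
                ○ open, literals {a=true, b=false, d=false}.
0 branches closed, 11 open.
Each open branch fixes some atoms; the unmentioned ones are free. Counting distinct full assignments: branch {a=true, b=false} (c, d) contributes 4 new; branch {a=true, b=false} (c, d) contributes 0 new; branch {a=false, b=true} (c, d) contributes 4 new; branch {b=false, c=true} (a, d) contributes 2 new; branch {b=true, c=false} (a, d) contributes 2 new; branch {a=false, b=true, c=false, d=true} (none free) contributes 0 new; branch {b=true, d=true} (a, c) contributes 1 new; branch {c=true, d=false} (a, b) contributes 1 new; branch {a=true, d=false} (b, c) contributes 0 new; branch {b=false, c=true, d=false} (a) contributes 0 new; branch {a=true, b=false, d=false} (c) contributes 0 new. Total: 14.

14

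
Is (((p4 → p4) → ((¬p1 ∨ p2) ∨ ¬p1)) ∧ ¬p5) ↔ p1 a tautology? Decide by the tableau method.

Not valid

Assume the negation and expand:
Initial set: {¬((((p4 → p4) → ((¬p1 ∨ p2) ∨ ¬p1)) ∧ ¬p5) ↔ p1)}.
¬((((p4 → p4) → ((¬p1 ∨ p2) ∨ ¬p1)) ∧ ¬p5) ↔ p1): β-rule — branch into (((p4 → p4) → ((¬p1 ∨ p2) ∨ ¬p1)) ∧ ¬p5), ¬p1  //  ¬(((p4 → p4) → ((¬p1 ∨ p2) ∨ ¬p1)) ∧ ¬p5), p1.
  branch 1 (add (((p4 → p4) → ((¬p1 ∨ p2) ∨ ¬p1)) ∧ ¬p5), ¬p1):
    (((p4 → p4) → ((¬p1 ∨ p2) ∨ ¬p1)) ∧ ¬p5): α-rule — add ((p4 → p4) → ((¬p1 ∨ p2) ∨ ¬p1)), ¬p5.
    ((p4 → p4) → ((¬p1 ∨ p2) ∨ ¬p1)): β-rule — branch into ¬(p4 → p4)  //  ((¬p1 ∨ p2) ∨ ¬p1).
      branch 1.1 (add ¬(p4 → p4)):
        ¬(p4 → p4): α-rule — add p4, ¬p4.
        × closes — contains both p4 and ¬p4.
      branch 1.2 (add ((¬p1 ∨ p2) ∨ ¬p1)):
        ((¬p1 ∨ p2) ∨ ¬p1): β-rule — branch into (¬p1 ∨ p2)  //  ¬p1.
          branch 1.2.1 (add (¬p1 ∨ p2)):
            (¬p1 ∨ p2): β-rule — branch into ¬p1  //  p2.
              branch 1.2.1.1 (add ¬p1):
                ○ open, literals {p1=F, p5=F}.
              branch 1.2.1.2 (add p2):
                ○ open, literals {p1=F, p2=T, p5=F}.
          branch 1.2.2 (add ¬p1):
            ○ open, literals {p1=F, p5=F}.
  branch 2 (add ¬(((p4 → p4) → ((¬p1 ∨ p2) ∨ ¬p1)) ∧ ¬p5), p1):
    ¬(((p4 → p4) → ((¬p1 ∨ p2) ∨ ¬p1)) ∧ ¬p5): β-rule — branch into ¬((p4 → p4) → ((¬p1 ∨ p2) ∨ ¬p1))  //  ¬¬p5.
      branch 2.1 (add ¬((p4 → p4) → ((¬p1 ∨ p2) ∨ ¬p1))):
        ¬((p4 → p4) → ((¬p1 ∨ p2) ∨ ¬p1)): α-rule — add (p4 → p4), ¬((¬p1 ∨ p2) ∨ ¬p1).
        ¬((¬p1 ∨ p2) ∨ ¬p1): α-rule — add ¬(¬p1 ∨ p2), ¬¬p1.
        ¬(¬p1 ∨ p2): α-rule — add ¬¬p1, ¬p2.
        (p4 → p4): β-rule — branch into ¬p4  //  p4.
          branch 2.1.1 (add ¬p4):
            ○ open, literals {p1=T, p2=F, p4=F}.
          branch 2.1.2 (add p4):
            ○ open, literals {p1=T, p2=F, p4=T}.
      branch 2.2 (add ¬¬p5):
        ○ open, literals {p1=T, p5=T}.
1 branch closed, 6 open.
An open branch gives a countermodel: p1=F, p5=F (unmentioned atoms arbitrary); under it the original formula is false.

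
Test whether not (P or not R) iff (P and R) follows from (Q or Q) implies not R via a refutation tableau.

Initial set: {((Q or Q) implies not R); not (not (P or not R) iff (P and R))}.
((Q or Q) implies not R): β-rule — branch into not (Q or Q)  //  not R.
  branch 1 (add not (Q or Q)):
    not (Q or Q): α-rule — add not Q, not Q.
    not (not (P or not R) iff (P and R)): β-rule — branch into not (P or not R), not (P and R)  //  not not (P or not R), (P and R).
      branch 1.1 (add not (P or not R), not (P and R)):
        not (P or not R): α-rule — add not P, not not R.
        not (P and R): β-rule — branch into not P  //  not R.
          branch 1.1.1 (add not P):
            ○ open, literals {P=F, Q=F, R=T}.
          branch 1.1.2 (add not R):
            × closes — contains both R and not R.
      branch 1.2 (add not not (P or not R), (P and R)):
        (P and R): α-rule — add P, R.
        not not (P or not R): β-rule — branch into P  //  not R.
          branch 1.2.1 (add P):
            ○ open, literals {P=T, Q=F, R=T}.
          branch 1.2.2 (add not R):
            × closes — contains both R and not R.
  branch 2 (add not R):
    not (not (P or not R) iff (P and R)): β-rule — branch into not (P or not R), not (P and R)  //  not not (P or not R), (P and R).
      branch 2.1 (add not (P or not R), not (P and R)):
        not (P or not R): α-rule — add not P, not not R.
        × closes — contains both R and not R.
      branch 2.2 (add not not (P or not R), (P and R)):
        (P and R): α-rule — add P, R.
        × closes — contains both R and not R.
4 branches closed, 2 open.
An open branch gives a countermodel: P=F, Q=F, R=T (unmentioned atoms arbitrary); the premises hold there but the conclusion fails.

No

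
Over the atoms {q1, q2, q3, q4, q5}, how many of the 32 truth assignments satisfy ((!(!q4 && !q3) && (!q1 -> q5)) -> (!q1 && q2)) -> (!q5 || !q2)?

27

Initial set: {(((!(!q4 && !q3) && (!q1 -> q5)) -> (!q1 && q2)) -> (!q5 || !q2))}.
(((!(!q4 && !q3) && (!q1 -> q5)) -> (!q1 && q2)) -> (!q5 || !q2)): β-rule — branch into !((!(!q4 && !q3) && (!q1 -> q5)) -> (!q1 && q2))  //  (!q5 || !q2).
  branch 1 (add !((!(!q4 && !q3) && (!q1 -> q5)) -> (!q1 && q2))):
    !((!(!q4 && !q3) && (!q1 -> q5)) -> (!q1 && q2)): α-rule — add (!(!q4 && !q3) && (!q1 -> q5)), !(!q1 && q2).
    (!(!q4 && !q3) && (!q1 -> q5)): α-rule — add !(!q4 && !q3), (!q1 -> q5).
    !(!q1 && q2): β-rule — branch into !!q1  //  !q2.
      branch 1.1 (add !!q1):
        !(!q4 && !q3): β-rule — branch into !!q4  //  !!q3.
          branch 1.1.1 (add !!q4):
            (!q1 -> q5): β-rule — branch into !!q1  //  q5.
              branch 1.1.1.1 (add !!q1):
                ○ open, literals {q1=T, q4=T}.
              branch 1.1.1.2 (add q5):
                ○ open, literals {q1=T, q4=T, q5=T}.
          branch 1.1.2 (add !!q3):
            (!q1 -> q5): β-rule — branch into !!q1  //  q5.
              branch 1.1.2.1 (add !!q1):
                ○ open, literals {q1=T, q3=T}.
              branch 1.1.2.2 (add q5):
                ○ open, literals {q1=T, q3=T, q5=T}.
      branch 1.2 (add !q2):
        !(!q4 && !q3): β-rule — branch into !!q4  //  !!q3.
          branch 1.2.1 (add !!q4):
            (!q1 -> q5): β-rule — branch into !!q1  //  q5.
              branch 1.2.1.1 (add !!q1):
                ○ open, literals {q1=T, q2=F, q4=T}.
              branch 1.2.1.2 (add q5):
                ○ open, literals {q2=F, q4=T, q5=T}.
          branch 1.2.2 (add !!q3):
            (!q1 -> q5): β-rule — branch into !!q1  //  q5.
              branch 1.2.2.1 (add !!q1):
                ○ open, literals {q1=T, q2=F, q3=T}.
              branch 1.2.2.2 (add q5):
                ○ open, literals {q2=F, q3=T, q5=T}.
  branch 2 (add (!q5 || !q2)):
    (!q5 || !q2): β-rule — branch into !q5  //  !q2.
      branch 2.1 (add !q5):
        ○ open, literals {q5=F}.
      branch 2.2 (add !q2):
        ○ open, literals {q2=F}.
0 branches closed, 10 open.
Each open branch fixes some atoms; the unmentioned ones are free. Counting distinct full assignments: branch {q1=T, q4=T} (q2, q3, q5) contributes 8 new; branch {q1=T, q4=T, q5=T} (q2, q3) contributes 0 new; branch {q1=T, q3=T} (q2, q4, q5) contributes 4 new; branch {q1=T, q3=T, q5=T} (q2, q4) contributes 0 new; branch {q1=T, q2=F, q4=T} (q3, q5) contributes 0 new; branch {q2=F, q4=T, q5=T} (q1, q3) contributes 2 new; branch {q1=T, q2=F, q3=T} (q4, q5) contributes 0 new; branch {q2=F, q3=T, q5=T} (q1, q4) contributes 1 new; branch {q5=F} (q1, q2, q3, q4) contributes 10 new; branch {q2=F} (q1, q3, q4, q5) contributes 2 new. Total: 27.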